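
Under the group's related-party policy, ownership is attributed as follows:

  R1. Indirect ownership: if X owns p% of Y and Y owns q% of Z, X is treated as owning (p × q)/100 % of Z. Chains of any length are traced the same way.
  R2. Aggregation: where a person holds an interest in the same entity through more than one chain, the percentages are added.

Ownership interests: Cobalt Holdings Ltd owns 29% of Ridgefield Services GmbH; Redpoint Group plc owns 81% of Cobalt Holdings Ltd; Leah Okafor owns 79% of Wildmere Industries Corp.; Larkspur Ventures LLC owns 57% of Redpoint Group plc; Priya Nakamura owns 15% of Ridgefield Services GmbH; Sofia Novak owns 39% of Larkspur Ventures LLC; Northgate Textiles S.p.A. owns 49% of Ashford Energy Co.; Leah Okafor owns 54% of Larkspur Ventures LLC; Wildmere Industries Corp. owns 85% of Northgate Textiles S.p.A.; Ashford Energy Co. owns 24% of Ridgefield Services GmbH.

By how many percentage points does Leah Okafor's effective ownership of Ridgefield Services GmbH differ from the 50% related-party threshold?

Chain via Larkspur Ventures LLC → Redpoint Group plc → Cobalt Holdings Ltd (R1): 54% × 57% × 81% × 29% = 7.230222% of Ridgefield Services GmbH.
Chain via Wildmere Industries Corp. → Northgate Textiles S.p.A. → Ashford Energy Co. (R1): 79% × 85% × 49% × 24% = 7.89684% of Ridgefield Services GmbH.
Aggregating (R2): 7.230222% + 7.89684% = 15.127062%.
15.127062% falls short of the 50% threshold by 34.872938 percentage points.

34.872938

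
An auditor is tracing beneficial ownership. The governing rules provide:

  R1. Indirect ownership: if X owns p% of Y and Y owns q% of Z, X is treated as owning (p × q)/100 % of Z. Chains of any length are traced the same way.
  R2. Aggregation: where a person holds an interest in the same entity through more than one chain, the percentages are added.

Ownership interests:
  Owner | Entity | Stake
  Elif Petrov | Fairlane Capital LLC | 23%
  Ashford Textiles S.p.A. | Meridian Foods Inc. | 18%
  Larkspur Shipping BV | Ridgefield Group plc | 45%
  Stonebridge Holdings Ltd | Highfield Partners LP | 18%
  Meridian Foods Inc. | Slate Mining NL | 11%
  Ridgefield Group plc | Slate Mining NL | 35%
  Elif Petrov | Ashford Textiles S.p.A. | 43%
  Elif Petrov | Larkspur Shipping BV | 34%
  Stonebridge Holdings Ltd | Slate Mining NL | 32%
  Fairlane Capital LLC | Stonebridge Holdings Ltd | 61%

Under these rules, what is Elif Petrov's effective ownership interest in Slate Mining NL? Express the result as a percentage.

10.696%

Chain via Ashford Textiles S.p.A. → Meridian Foods Inc. (R1): 43% × 18% × 11% = 0.8514% of Slate Mining NL.
Chain via Larkspur Shipping BV → Ridgefield Group plc (R1): 34% × 45% × 35% = 5.355% of Slate Mining NL.
Chain via Fairlane Capital LLC → Stonebridge Holdings Ltd (R1): 23% × 61% × 32% = 4.4896% of Slate Mining NL.
Aggregating (R2): 0.8514% + 5.355% + 4.4896% = 10.696%.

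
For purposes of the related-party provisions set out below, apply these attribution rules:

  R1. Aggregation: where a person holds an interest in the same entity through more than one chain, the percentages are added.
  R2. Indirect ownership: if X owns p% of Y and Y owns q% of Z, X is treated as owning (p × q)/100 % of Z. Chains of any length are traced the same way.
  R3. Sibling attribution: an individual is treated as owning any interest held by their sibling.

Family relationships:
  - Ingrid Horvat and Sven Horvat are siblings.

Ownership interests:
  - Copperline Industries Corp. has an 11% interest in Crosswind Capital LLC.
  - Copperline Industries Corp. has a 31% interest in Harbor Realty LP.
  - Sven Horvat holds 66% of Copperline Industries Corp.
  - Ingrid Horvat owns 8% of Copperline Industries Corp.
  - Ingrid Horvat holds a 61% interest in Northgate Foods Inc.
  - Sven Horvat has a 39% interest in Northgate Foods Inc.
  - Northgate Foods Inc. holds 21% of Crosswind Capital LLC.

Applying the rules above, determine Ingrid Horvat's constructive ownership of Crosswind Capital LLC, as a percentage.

By sibling attribution (R3), Ingrid Horvat is treated as also owning Sven Horvat's interest in Copperline Industries Corp, giving 8% + 66% = 74%.
By sibling attribution (R3), Ingrid Horvat is treated as also owning Sven Horvat's interest in Northgate Foods Inc, giving 61% + 39% = 100%.
Chain via Copperline Industries Corp. (R2): 74% × 11% = 8.14% of Crosswind Capital LLC.
Chain via Northgate Foods Inc. (R2): 100% × 21% = 21% of Crosswind Capital LLC.
Aggregating (R1): 8.14% + 21% = 29.14%.

29.14%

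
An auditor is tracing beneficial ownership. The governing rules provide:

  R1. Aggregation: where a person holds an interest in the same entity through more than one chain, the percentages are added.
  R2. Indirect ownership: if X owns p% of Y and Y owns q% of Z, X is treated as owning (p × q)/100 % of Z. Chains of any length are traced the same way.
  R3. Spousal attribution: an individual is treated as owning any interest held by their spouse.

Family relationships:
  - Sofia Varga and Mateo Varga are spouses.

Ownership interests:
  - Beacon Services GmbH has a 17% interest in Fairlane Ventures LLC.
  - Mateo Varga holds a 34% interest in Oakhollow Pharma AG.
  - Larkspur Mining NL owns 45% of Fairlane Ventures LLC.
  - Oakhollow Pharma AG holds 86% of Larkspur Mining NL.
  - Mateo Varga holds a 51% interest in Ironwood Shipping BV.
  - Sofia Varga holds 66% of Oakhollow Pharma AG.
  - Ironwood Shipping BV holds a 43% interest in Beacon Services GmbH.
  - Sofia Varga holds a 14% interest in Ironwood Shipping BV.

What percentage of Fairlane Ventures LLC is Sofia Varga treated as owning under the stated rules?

43.4515%

By spousal attribution (R3), Sofia Varga is treated as also owning Mateo Varga's interest in Oakhollow Pharma AG, giving 66% + 34% = 100%.
By spousal attribution (R3), Sofia Varga is treated as also owning Mateo Varga's interest in Ironwood Shipping BV, giving 14% + 51% = 65%.
Chain via Oakhollow Pharma AG → Larkspur Mining NL (R2): 100% × 86% × 45% = 38.7% of Fairlane Ventures LLC.
Chain via Ironwood Shipping BV → Beacon Services GmbH (R2): 65% × 43% × 17% = 4.7515% of Fairlane Ventures LLC.
Aggregating (R1): 38.7% + 4.7515% = 43.4515%.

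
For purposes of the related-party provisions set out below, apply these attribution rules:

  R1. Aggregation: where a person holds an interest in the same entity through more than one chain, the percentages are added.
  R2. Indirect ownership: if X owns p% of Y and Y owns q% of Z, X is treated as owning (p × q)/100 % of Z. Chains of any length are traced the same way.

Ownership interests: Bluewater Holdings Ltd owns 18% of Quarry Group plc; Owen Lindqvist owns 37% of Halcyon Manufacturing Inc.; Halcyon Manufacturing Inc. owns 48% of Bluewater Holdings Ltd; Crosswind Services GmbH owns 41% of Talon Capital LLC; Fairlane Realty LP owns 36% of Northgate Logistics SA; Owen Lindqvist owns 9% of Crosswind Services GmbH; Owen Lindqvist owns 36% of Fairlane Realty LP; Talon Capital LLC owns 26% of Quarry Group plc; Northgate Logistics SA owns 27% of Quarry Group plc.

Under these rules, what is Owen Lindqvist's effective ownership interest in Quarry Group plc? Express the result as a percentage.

Chain via Fairlane Realty LP → Northgate Logistics SA (R2): 36% × 36% × 27% = 3.4992% of Quarry Group plc.
Chain via Crosswind Services GmbH → Talon Capital LLC (R2): 9% × 41% × 26% = 0.9594% of Quarry Group plc.
Chain via Halcyon Manufacturing Inc. → Bluewater Holdings Ltd (R2): 37% × 48% × 18% = 3.1968% of Quarry Group plc.
Aggregating (R1): 3.4992% + 0.9594% + 3.1968% = 7.6554%.

7.6554%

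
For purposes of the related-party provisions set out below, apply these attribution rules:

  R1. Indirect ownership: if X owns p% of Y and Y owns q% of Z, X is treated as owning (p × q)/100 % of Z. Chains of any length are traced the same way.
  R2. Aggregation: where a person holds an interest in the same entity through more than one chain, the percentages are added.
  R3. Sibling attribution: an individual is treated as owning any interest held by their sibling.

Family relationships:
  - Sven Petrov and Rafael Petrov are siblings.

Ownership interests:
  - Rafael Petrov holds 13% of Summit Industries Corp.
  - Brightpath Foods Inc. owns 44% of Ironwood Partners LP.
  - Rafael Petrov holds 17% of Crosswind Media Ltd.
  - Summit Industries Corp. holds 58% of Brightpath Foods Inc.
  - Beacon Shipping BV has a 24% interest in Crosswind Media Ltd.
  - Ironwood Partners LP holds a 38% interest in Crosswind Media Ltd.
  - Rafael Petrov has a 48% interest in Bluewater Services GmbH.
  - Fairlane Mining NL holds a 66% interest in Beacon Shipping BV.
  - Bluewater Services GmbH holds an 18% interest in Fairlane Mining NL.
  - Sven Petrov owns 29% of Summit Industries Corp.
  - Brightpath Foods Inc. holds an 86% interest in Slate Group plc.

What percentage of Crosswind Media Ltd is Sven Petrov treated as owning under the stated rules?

22.441568%

By sibling attribution (R3), Sven Petrov is treated as also owning Rafael Petrov's interest in Summit Industries Corp, giving 29% + 13% = 42%.
By sibling attribution (R3), Sven Petrov is treated as owning Rafael Petrov's 48% interest in Bluewater Services GmbH.
By sibling attribution (R3), Sven Petrov is treated as owning Rafael Petrov's 17% interest in Crosswind Media Ltd.
Chain via Summit Industries Corp. → Brightpath Foods Inc. → Ironwood Partners LP (R1): 42% × 58% × 44% × 38% = 4.072992% of Crosswind Media Ltd.
Chain via Bluewater Services GmbH → Fairlane Mining NL → Beacon Shipping BV (R1): 48% × 18% × 66% × 24% = 1.368576% of Crosswind Media Ltd.
Direct interest in Crosswind Media Ltd: 17%.
Aggregating (R2): 4.072992% + 1.368576% + 17% = 22.441568%.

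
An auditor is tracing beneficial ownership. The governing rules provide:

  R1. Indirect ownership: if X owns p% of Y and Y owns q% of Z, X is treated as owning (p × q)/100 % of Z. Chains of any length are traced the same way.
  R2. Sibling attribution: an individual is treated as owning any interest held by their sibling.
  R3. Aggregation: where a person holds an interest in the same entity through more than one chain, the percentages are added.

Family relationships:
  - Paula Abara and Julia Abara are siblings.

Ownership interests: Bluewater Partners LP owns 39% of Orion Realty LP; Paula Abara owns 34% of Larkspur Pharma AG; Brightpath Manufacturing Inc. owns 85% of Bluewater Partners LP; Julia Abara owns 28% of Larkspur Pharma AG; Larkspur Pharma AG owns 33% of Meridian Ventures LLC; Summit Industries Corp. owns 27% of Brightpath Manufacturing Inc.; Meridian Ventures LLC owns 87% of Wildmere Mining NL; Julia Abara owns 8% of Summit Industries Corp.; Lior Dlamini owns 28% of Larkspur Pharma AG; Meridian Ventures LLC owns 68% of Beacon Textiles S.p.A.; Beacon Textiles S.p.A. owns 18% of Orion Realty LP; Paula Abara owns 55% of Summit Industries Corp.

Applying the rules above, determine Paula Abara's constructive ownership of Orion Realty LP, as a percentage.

By sibling attribution (R2), Paula Abara is treated as also owning Julia Abara's interest in Summit Industries Corp, giving 55% + 8% = 63%.
By sibling attribution (R2), Paula Abara is treated as also owning Julia Abara's interest in Larkspur Pharma AG, giving 34% + 28% = 62%.
Chain via Summit Industries Corp. → Brightpath Manufacturing Inc. → Bluewater Partners LP (R1): 63% × 27% × 85% × 39% = 5.638815% of Orion Realty LP.
Chain via Larkspur Pharma AG → Meridian Ventures LLC → Beacon Textiles S.p.A. (R1): 62% × 33% × 68% × 18% = 2.504304% of Orion Realty LP.
Aggregating (R3): 5.638815% + 2.504304% = 8.143119%.

8.143119%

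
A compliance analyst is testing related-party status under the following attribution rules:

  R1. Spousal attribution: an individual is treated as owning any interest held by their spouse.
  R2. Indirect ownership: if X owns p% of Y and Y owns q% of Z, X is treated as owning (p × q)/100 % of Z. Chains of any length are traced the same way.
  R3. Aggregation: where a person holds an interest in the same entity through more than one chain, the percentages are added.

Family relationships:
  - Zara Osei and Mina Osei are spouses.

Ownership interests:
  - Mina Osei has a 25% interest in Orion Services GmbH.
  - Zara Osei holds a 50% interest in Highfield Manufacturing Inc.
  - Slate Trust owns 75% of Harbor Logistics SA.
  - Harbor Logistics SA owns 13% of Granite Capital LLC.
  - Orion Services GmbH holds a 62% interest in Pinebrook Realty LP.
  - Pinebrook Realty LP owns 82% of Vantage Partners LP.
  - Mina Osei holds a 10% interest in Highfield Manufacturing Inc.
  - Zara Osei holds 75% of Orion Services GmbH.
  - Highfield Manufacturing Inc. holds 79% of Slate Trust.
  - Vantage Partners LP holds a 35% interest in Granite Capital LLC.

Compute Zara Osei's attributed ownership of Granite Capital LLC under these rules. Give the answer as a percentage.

22.4155%

By spousal attribution (R1), Zara Osei is treated as also owning Mina Osei's interest in Orion Services GmbH, giving 75% + 25% = 100%.
By spousal attribution (R1), Zara Osei is treated as also owning Mina Osei's interest in Highfield Manufacturing Inc, giving 50% + 10% = 60%.
Chain via Orion Services GmbH → Pinebrook Realty LP → Vantage Partners LP (R2): 100% × 62% × 82% × 35% = 17.794% of Granite Capital LLC.
Chain via Highfield Manufacturing Inc. → Slate Trust → Harbor Logistics SA (R2): 60% × 79% × 75% × 13% = 4.6215% of Granite Capital LLC.
Aggregating (R3): 17.794% + 4.6215% = 22.4155%.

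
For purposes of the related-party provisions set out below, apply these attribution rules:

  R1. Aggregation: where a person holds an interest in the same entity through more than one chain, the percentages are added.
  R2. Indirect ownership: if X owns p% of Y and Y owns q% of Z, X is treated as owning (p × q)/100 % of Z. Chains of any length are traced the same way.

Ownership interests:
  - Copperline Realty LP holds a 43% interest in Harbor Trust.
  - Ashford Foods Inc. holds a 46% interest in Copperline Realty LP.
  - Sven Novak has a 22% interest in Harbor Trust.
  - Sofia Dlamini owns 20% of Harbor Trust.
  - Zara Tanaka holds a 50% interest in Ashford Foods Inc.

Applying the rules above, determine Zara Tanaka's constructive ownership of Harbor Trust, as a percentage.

Chain via Ashford Foods Inc. → Copperline Realty LP (R2): 50% × 46% × 43% = 9.89% of Harbor Trust.

9.89%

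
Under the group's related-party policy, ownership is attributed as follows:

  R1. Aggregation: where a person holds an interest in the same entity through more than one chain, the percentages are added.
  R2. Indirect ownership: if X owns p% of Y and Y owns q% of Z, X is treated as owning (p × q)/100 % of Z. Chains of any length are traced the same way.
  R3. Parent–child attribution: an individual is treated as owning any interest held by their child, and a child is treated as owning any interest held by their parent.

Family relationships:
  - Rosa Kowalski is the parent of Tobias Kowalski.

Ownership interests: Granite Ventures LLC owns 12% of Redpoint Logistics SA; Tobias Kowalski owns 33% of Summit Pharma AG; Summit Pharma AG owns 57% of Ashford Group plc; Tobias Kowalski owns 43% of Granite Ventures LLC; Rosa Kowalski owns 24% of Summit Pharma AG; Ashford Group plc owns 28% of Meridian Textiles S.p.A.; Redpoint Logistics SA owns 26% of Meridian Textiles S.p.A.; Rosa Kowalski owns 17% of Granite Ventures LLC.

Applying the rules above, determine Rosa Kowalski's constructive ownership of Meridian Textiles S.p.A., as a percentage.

By parent–child attribution (R3), Rosa Kowalski is treated as also owning Tobias Kowalski's interest in Granite Ventures LLC, giving 17% + 43% = 60%.
By parent–child attribution (R3), Rosa Kowalski is treated as also owning Tobias Kowalski's interest in Summit Pharma AG, giving 24% + 33% = 57%.
Chain via Granite Ventures LLC → Redpoint Logistics SA (R2): 60% × 12% × 26% = 1.872% of Meridian Textiles S.p.A.
Chain via Summit Pharma AG → Ashford Group plc (R2): 57% × 57% × 28% = 9.0972% of Meridian Textiles S.p.A.
Aggregating (R1): 1.872% + 9.0972% = 10.9692%.

10.9692%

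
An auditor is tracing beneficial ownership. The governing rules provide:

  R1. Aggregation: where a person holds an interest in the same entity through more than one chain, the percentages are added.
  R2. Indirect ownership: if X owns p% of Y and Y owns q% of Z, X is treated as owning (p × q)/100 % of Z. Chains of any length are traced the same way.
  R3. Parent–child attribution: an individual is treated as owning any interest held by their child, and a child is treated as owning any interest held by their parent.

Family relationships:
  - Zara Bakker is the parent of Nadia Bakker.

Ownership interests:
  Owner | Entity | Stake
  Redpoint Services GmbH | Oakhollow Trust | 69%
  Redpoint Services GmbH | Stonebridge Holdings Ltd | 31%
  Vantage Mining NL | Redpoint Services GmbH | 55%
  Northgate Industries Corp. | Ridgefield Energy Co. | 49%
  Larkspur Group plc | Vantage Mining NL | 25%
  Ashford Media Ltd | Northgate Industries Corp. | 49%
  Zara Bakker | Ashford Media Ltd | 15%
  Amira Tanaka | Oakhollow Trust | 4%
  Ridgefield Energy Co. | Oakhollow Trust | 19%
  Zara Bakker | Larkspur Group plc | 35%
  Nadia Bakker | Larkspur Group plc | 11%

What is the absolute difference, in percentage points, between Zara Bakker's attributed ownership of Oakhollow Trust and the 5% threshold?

By parent–child attribution (R3), Zara Bakker is treated as also owning Nadia Bakker's interest in Larkspur Group plc, giving 35% + 11% = 46%.
Chain via Ashford Media Ltd → Northgate Industries Corp. → Ridgefield Energy Co. (R2): 15% × 49% × 49% × 19% = 0.684285% of Oakhollow Trust.
Chain via Larkspur Group plc → Vantage Mining NL → Redpoint Services GmbH (R2): 46% × 25% × 55% × 69% = 4.36425% of Oakhollow Trust.
Aggregating (R1): 0.684285% + 4.36425% = 5.048535%.
5.048535% exceeds the 5% threshold by 0.048535 percentage points.

0.048535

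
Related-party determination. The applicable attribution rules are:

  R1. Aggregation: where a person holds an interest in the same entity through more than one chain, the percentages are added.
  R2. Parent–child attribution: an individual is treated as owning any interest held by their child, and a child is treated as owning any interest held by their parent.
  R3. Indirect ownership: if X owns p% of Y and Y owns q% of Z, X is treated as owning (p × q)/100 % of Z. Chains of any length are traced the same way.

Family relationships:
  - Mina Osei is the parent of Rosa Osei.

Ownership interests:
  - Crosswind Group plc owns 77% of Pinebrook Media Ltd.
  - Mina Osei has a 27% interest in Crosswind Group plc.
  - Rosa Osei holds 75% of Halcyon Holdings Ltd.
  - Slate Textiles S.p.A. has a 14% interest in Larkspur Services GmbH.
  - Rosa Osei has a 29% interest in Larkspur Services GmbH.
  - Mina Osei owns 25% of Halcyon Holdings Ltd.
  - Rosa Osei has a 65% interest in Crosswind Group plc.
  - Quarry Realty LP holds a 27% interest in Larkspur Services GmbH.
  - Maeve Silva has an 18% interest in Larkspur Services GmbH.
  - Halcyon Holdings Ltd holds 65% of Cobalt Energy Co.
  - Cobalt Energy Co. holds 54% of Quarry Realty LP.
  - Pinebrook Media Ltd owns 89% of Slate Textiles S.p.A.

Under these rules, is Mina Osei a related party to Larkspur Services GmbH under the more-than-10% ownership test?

By parent–child attribution (R2), Mina Osei is treated as also owning Rosa Osei's interest in Halcyon Holdings Ltd, giving 25% + 75% = 100%.
By parent–child attribution (R2), Mina Osei is treated as also owning Rosa Osei's interest in Crosswind Group plc, giving 27% + 65% = 92%.
By parent–child attribution (R2), Mina Osei is treated as owning Rosa Osei's 29% interest in Larkspur Services GmbH.
Chain via Halcyon Holdings Ltd → Cobalt Energy Co. → Quarry Realty LP (R3): 100% × 65% × 54% × 27% = 9.477% of Larkspur Services GmbH.
Chain via Crosswind Group plc → Pinebrook Media Ltd → Slate Textiles S.p.A. (R3): 92% × 77% × 89% × 14% = 8.826664% of Larkspur Services GmbH.
Direct interest in Larkspur Services GmbH: 29%.
Aggregating (R1): 9.477% + 8.826664% + 29% = 47.303664%.
47.303664% exceeds the 10% threshold, so Mina is a related party to Larkspur Services GmbH.

Yes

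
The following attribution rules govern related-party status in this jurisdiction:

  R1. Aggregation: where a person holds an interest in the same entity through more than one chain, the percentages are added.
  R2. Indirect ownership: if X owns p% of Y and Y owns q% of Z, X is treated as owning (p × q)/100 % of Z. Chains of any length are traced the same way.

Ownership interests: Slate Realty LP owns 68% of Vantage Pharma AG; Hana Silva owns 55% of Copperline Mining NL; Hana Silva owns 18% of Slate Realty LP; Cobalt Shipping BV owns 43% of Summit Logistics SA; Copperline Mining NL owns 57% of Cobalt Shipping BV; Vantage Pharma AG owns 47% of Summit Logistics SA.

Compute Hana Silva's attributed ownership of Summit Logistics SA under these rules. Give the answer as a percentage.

19.2333%

Chain via Slate Realty LP → Vantage Pharma AG (R2): 18% × 68% × 47% = 5.7528% of Summit Logistics SA.
Chain via Copperline Mining NL → Cobalt Shipping BV (R2): 55% × 57% × 43% = 13.4805% of Summit Logistics SA.
Aggregating (R1): 5.7528% + 13.4805% = 19.2333%.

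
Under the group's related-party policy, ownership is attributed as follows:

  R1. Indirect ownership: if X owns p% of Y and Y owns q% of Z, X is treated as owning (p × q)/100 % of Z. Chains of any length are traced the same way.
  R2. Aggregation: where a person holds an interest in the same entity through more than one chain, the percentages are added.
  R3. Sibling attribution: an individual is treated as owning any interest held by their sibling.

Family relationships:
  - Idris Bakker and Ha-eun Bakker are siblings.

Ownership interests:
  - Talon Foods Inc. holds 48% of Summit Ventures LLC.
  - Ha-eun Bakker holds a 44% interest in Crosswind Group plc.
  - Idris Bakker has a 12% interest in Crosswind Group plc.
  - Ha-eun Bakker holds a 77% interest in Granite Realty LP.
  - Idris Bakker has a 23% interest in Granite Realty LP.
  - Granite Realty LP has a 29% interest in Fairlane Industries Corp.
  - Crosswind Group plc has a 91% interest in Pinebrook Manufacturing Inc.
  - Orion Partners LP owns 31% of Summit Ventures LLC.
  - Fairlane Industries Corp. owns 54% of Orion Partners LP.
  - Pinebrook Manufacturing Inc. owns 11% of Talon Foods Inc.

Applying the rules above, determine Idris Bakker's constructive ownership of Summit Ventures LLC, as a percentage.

7.545288%

By sibling attribution (R3), Idris Bakker is treated as also owning Ha-eun Bakker's interest in Crosswind Group plc, giving 12% + 44% = 56%.
By sibling attribution (R3), Idris Bakker is treated as also owning Ha-eun Bakker's interest in Granite Realty LP, giving 23% + 77% = 100%.
Chain via Crosswind Group plc → Pinebrook Manufacturing Inc. → Talon Foods Inc. (R1): 56% × 91% × 11% × 48% = 2.690688% of Summit Ventures LLC.
Chain via Granite Realty LP → Fairlane Industries Corp. → Orion Partners LP (R1): 100% × 29% × 54% × 31% = 4.8546% of Summit Ventures LLC.
Aggregating (R2): 2.690688% + 4.8546% = 7.545288%.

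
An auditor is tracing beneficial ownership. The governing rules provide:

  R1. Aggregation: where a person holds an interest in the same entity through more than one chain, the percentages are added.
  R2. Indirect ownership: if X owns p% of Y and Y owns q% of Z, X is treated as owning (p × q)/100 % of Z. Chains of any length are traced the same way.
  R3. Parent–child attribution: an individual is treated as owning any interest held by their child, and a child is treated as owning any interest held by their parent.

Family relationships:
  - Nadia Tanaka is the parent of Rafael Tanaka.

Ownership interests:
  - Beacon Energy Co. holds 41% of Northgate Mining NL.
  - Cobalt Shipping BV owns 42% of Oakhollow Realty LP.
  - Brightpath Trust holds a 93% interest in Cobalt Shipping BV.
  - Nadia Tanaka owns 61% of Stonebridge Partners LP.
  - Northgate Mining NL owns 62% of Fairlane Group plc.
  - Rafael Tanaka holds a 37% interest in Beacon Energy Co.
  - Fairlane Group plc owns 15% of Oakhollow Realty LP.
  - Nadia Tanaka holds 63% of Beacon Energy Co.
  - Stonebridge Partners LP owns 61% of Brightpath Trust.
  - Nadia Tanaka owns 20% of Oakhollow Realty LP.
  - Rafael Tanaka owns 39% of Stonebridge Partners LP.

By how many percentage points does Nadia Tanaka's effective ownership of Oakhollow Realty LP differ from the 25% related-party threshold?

By parent–child attribution (R3), Nadia Tanaka is treated as also owning Rafael Tanaka's interest in Stonebridge Partners LP, giving 61% + 39% = 100%.
By parent–child attribution (R3), Nadia Tanaka is treated as also owning Rafael Tanaka's interest in Beacon Energy Co, giving 63% + 37% = 100%.
Chain via Stonebridge Partners LP → Brightpath Trust → Cobalt Shipping BV (R2): 100% × 61% × 93% × 42% = 23.8266% of Oakhollow Realty LP.
Chain via Beacon Energy Co. → Northgate Mining NL → Fairlane Group plc (R2): 100% × 41% × 62% × 15% = 3.813% of Oakhollow Realty LP.
Direct interest in Oakhollow Realty LP: 20%.
Aggregating (R1): 23.8266% + 3.813% + 20% = 47.6396%.
47.6396% exceeds the 25% threshold by 22.6396 percentage points.

22.6396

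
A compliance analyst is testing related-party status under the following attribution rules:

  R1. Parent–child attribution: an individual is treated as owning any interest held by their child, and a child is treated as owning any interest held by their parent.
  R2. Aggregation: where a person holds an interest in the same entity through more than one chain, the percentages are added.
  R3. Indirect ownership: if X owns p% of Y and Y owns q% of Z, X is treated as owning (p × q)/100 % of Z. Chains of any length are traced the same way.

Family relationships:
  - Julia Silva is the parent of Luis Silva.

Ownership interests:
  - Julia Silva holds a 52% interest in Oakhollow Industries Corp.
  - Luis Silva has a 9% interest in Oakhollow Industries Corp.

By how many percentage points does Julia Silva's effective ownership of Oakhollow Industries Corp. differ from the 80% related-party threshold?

19

By parent–child attribution (R1), Julia Silva is treated as also owning Luis Silva's interest in Oakhollow Industries Corp, giving 52% + 9% = 61%.
Direct interest in Oakhollow Industries Corp: 61%.
61% falls short of the 80% threshold by 19 percentage points.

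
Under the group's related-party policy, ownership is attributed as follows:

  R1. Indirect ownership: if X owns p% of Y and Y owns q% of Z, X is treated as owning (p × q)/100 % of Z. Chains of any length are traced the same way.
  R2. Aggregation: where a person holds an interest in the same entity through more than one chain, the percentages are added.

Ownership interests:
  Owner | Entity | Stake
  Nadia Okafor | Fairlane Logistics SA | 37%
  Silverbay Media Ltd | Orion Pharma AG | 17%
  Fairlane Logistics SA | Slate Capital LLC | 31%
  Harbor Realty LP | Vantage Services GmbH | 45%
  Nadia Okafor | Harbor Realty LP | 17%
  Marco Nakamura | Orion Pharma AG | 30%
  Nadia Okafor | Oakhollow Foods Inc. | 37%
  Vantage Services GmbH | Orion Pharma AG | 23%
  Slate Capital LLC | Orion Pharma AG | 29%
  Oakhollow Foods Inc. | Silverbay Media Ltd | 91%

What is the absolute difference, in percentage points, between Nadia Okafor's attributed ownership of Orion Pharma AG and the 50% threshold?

39.1903

Chain via Oakhollow Foods Inc. → Silverbay Media Ltd (R1): 37% × 91% × 17% = 5.7239% of Orion Pharma AG.
Chain via Harbor Realty LP → Vantage Services GmbH (R1): 17% × 45% × 23% = 1.7595% of Orion Pharma AG.
Chain via Fairlane Logistics SA → Slate Capital LLC (R1): 37% × 31% × 29% = 3.3263% of Orion Pharma AG.
Aggregating (R2): 5.7239% + 1.7595% + 3.3263% = 10.8097%.
10.8097% falls short of the 50% threshold by 39.1903 percentage points.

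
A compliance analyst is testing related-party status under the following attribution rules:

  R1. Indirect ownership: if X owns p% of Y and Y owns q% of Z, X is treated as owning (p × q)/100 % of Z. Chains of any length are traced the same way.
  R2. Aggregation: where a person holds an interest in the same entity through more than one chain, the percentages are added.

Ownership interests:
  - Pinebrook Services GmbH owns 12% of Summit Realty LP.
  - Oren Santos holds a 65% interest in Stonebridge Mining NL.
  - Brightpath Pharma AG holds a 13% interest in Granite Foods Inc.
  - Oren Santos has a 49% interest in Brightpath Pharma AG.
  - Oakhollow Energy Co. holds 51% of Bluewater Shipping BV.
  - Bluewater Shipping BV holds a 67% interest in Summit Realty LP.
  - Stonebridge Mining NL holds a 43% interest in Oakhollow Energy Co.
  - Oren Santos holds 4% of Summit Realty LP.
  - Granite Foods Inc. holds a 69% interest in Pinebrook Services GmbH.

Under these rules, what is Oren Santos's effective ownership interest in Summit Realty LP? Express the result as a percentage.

14.077951%

Chain via Brightpath Pharma AG → Granite Foods Inc. → Pinebrook Services GmbH (R1): 49% × 13% × 69% × 12% = 0.527436% of Summit Realty LP.
Chain via Stonebridge Mining NL → Oakhollow Energy Co. → Bluewater Shipping BV (R1): 65% × 43% × 51% × 67% = 9.550515% of Summit Realty LP.
Direct interest in Summit Realty LP: 4%.
Aggregating (R2): 0.527436% + 9.550515% + 4% = 14.077951%.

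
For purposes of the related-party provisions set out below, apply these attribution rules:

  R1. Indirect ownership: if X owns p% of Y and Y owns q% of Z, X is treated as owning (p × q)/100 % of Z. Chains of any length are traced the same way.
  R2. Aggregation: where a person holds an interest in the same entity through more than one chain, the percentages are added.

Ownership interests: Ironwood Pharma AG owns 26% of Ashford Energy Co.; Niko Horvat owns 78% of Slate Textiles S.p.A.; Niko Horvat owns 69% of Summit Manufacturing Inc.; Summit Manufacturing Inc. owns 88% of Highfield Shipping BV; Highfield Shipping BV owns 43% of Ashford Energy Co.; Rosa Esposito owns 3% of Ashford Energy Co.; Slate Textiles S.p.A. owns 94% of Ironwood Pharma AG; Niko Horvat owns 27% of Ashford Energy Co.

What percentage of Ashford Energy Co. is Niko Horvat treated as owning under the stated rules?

Chain via Summit Manufacturing Inc. → Highfield Shipping BV (R1): 69% × 88% × 43% = 26.1096% of Ashford Energy Co.
Chain via Slate Textiles S.p.A. → Ironwood Pharma AG (R1): 78% × 94% × 26% = 19.0632% of Ashford Energy Co.
Direct interest in Ashford Energy Co: 27%.
Aggregating (R2): 26.1096% + 19.0632% + 27% = 72.1728%.

72.1728%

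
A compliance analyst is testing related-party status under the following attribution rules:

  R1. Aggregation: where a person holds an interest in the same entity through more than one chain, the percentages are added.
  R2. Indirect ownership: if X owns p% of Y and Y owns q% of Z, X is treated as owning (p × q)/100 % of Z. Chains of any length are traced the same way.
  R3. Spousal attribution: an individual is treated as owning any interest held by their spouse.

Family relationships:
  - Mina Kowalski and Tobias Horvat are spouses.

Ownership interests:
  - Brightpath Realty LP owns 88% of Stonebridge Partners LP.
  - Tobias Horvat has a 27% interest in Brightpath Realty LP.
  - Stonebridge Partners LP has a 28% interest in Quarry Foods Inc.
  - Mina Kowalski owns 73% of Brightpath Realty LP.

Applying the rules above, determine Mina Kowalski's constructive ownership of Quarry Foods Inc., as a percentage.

24.64%

By spousal attribution (R3), Mina Kowalski is treated as also owning Tobias Horvat's interest in Brightpath Realty LP, giving 73% + 27% = 100%.
Chain via Brightpath Realty LP → Stonebridge Partners LP (R2): 100% × 88% × 28% = 24.64% of Quarry Foods Inc.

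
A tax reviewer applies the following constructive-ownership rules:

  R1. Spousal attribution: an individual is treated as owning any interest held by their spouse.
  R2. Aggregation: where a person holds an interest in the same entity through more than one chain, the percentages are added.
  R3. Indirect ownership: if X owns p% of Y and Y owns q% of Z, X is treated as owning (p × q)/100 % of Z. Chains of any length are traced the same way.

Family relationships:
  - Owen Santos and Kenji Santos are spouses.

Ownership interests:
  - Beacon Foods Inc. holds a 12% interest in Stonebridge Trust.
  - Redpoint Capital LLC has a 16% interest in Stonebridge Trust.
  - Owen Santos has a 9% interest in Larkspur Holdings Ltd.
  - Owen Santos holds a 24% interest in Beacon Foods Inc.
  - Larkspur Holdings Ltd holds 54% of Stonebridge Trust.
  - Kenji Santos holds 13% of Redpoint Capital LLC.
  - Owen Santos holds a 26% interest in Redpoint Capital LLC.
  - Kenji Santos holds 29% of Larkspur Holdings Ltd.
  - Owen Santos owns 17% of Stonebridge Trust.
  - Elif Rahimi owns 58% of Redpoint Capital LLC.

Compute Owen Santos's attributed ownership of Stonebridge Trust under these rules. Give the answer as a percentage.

By spousal attribution (R1), Owen Santos is treated as also owning Kenji Santos's interest in Redpoint Capital LLC, giving 26% + 13% = 39%.
By spousal attribution (R1), Owen Santos is treated as also owning Kenji Santos's interest in Larkspur Holdings Ltd, giving 9% + 29% = 38%.
Chain via Beacon Foods Inc. (R3): 24% × 12% = 2.88% of Stonebridge Trust.
Chain via Redpoint Capital LLC (R3): 39% × 16% = 6.24% of Stonebridge Trust.
Chain via Larkspur Holdings Ltd (R3): 38% × 54% = 20.52% of Stonebridge Trust.
Direct interest in Stonebridge Trust: 17%.
Aggregating (R2): 2.88% + 6.24% + 20.52% + 17% = 46.64%.

46.64%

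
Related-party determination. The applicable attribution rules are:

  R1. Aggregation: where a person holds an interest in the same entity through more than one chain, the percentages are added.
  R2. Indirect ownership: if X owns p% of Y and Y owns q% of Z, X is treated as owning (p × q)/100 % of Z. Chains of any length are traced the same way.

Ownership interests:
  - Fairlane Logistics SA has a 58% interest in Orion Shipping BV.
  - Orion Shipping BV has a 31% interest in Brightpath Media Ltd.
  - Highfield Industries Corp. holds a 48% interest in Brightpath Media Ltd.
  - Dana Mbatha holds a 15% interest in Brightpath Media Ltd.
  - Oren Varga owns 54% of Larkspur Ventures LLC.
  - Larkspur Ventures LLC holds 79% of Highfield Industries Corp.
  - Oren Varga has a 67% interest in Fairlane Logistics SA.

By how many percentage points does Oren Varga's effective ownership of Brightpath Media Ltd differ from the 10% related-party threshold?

Chain via Fairlane Logistics SA → Orion Shipping BV (R2): 67% × 58% × 31% = 12.0466% of Brightpath Media Ltd.
Chain via Larkspur Ventures LLC → Highfield Industries Corp. (R2): 54% × 79% × 48% = 20.4768% of Brightpath Media Ltd.
Aggregating (R1): 12.0466% + 20.4768% = 32.5234%.
32.5234% exceeds the 10% threshold by 22.5234 percentage points.

22.5234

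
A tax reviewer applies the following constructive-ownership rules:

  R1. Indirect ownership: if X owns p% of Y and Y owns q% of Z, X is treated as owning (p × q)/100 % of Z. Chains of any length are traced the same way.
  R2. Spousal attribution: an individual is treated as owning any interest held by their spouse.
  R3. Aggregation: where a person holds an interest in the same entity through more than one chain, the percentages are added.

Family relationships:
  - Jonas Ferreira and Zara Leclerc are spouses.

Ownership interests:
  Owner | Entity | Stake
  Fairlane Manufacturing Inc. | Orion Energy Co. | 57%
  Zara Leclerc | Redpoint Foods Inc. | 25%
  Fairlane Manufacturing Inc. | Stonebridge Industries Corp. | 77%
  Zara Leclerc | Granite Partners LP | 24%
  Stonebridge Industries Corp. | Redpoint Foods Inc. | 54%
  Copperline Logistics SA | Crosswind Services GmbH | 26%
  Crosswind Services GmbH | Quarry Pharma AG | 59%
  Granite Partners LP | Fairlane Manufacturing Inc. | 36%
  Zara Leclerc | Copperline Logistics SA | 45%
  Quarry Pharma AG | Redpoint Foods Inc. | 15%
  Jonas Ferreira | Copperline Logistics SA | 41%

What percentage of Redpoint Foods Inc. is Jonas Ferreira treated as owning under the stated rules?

By spousal attribution (R2), Jonas Ferreira is treated as also owning Zara Leclerc's interest in Copperline Logistics SA, giving 41% + 45% = 86%.
By spousal attribution (R2), Jonas Ferreira is treated as owning Zara Leclerc's 24% interest in Granite Partners LP.
By spousal attribution (R2), Jonas Ferreira is treated as owning Zara Leclerc's 25% interest in Redpoint Foods Inc.
Chain via Copperline Logistics SA → Crosswind Services GmbH → Quarry Pharma AG (R1): 86% × 26% × 59% × 15% = 1.97886% of Redpoint Foods Inc.
Chain via Granite Partners LP → Fairlane Manufacturing Inc. → Stonebridge Industries Corp. (R1): 24% × 36% × 77% × 54% = 3.592512% of Redpoint Foods Inc.
Direct interest in Redpoint Foods Inc: 25%.
Aggregating (R3): 1.97886% + 3.592512% + 25% = 30.571372%.

30.571372%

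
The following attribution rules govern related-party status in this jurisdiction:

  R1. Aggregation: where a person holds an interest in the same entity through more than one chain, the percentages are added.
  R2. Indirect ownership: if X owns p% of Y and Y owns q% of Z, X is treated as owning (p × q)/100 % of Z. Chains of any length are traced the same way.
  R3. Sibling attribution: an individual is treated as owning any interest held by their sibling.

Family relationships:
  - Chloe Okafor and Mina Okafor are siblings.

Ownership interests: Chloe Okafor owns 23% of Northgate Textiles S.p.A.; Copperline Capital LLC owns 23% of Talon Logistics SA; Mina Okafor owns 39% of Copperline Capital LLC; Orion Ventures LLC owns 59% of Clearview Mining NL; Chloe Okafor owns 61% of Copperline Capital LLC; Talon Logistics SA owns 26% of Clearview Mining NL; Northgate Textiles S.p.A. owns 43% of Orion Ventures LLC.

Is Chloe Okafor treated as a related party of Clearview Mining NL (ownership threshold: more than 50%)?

No

By sibling attribution (R3), Chloe Okafor is treated as also owning Mina Okafor's interest in Copperline Capital LLC, giving 61% + 39% = 100%.
Chain via Northgate Textiles S.p.A. → Orion Ventures LLC (R2): 23% × 43% × 59% = 5.8351% of Clearview Mining NL.
Chain via Copperline Capital LLC → Talon Logistics SA (R2): 100% × 23% × 26% = 5.98% of Clearview Mining NL.
Aggregating (R1): 5.8351% + 5.98% = 11.8151%.
11.8151% does not exceed the 50% threshold, so Chloe is not a related party to Clearview Mining NL.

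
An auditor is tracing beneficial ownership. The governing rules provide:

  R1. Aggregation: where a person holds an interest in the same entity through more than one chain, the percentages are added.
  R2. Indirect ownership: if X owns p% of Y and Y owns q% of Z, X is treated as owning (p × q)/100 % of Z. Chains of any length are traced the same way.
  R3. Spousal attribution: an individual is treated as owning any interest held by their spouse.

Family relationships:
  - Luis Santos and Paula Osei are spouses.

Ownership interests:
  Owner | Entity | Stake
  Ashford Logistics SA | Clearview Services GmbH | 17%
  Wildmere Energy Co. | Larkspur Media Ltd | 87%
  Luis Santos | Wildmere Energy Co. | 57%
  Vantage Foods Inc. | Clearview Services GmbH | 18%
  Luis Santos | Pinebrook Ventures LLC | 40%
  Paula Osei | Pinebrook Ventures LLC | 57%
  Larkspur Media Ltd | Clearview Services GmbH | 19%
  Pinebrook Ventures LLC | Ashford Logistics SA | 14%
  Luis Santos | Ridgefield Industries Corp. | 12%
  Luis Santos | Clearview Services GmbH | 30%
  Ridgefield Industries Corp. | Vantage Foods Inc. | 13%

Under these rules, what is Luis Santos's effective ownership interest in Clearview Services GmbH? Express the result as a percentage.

By spousal attribution (R3), Luis Santos is treated as also owning Paula Osei's interest in Pinebrook Ventures LLC, giving 40% + 57% = 97%.
Chain via Wildmere Energy Co. → Larkspur Media Ltd (R2): 57% × 87% × 19% = 9.4221% of Clearview Services GmbH.
Chain via Pinebrook Ventures LLC → Ashford Logistics SA (R2): 97% × 14% × 17% = 2.3086% of Clearview Services GmbH.
Chain via Ridgefield Industries Corp. → Vantage Foods Inc. (R2): 12% × 13% × 18% = 0.2808% of Clearview Services GmbH.
Direct interest in Clearview Services GmbH: 30%.
Aggregating (R1): 9.4221% + 2.3086% + 0.2808% + 30% = 42.0115%.

42.0115%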